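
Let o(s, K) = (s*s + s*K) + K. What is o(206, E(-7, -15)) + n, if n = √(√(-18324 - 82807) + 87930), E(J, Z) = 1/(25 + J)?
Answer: 84895/2 + √(87930 + I*√101131) ≈ 42744.0 + 0.53622*I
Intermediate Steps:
o(s, K) = K + s² + K*s (o(s, K) = (s² + K*s) + K = K + s² + K*s)
n = √(87930 + I*√101131) (n = √(√(-101131) + 87930) = √(I*√101131 + 87930) = √(87930 + I*√101131) ≈ 296.53 + 0.5362*I)
o(206, E(-7, -15)) + n = (1/(25 - 7) + 206² + 206/(25 - 7)) + √(87930 + I*√101131) = (1/18 + 42436 + 206/18) + √(87930 + I*√101131) = (1/18 + 42436 + (1/18)*206) + √(87930 + I*√101131) = (1/18 + 42436 + 103/9) + √(87930 + I*√101131) = 84895/2 + √(87930 + I*√101131)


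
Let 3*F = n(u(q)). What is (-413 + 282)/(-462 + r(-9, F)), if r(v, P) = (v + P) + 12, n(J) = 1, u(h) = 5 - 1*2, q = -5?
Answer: 393/1376 ≈ 0.28561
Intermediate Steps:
u(h) = 3 (u(h) = 5 - 2 = 3)
F = 1/3 (F = (1/3)*1 = 1/3 ≈ 0.33333)
r(v, P) = 12 + P + v (r(v, P) = (P + v) + 12 = 12 + P + v)
(-413 + 282)/(-462 + r(-9, F)) = (-413 + 282)/(-462 + (12 + 1/3 - 9)) = -131/(-462 + 10/3) = -131/(-1376/3) = -131*(-3/1376) = 393/1376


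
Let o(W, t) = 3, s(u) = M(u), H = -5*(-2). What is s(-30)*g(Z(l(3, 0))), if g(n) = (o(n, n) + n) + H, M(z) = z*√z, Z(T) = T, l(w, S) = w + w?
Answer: -570*I*√30 ≈ -3122.0*I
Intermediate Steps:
l(w, S) = 2*w
M(z) = z^(3/2)
H = 10
s(u) = u^(3/2)
g(n) = 13 + n (g(n) = (3 + n) + 10 = 13 + n)
s(-30)*g(Z(l(3, 0))) = (-30)^(3/2)*(13 + 2*3) = (-30*I*√30)*(13 + 6) = -30*I*√30*19 = -570*I*√30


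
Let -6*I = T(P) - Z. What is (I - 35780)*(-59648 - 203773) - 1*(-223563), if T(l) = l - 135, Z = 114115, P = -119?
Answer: 8808455103/2 ≈ 4.4042e+9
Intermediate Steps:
T(l) = -135 + l
I = 38123/2 (I = -((-135 - 119) - 1*114115)/6 = -(-254 - 114115)/6 = -⅙*(-114369) = 38123/2 ≈ 19062.)
(I - 35780)*(-59648 - 203773) - 1*(-223563) = (38123/2 - 35780)*(-59648 - 203773) - 1*(-223563) = -33437/2*(-263421) + 223563 = 8808007977/2 + 223563 = 8808455103/2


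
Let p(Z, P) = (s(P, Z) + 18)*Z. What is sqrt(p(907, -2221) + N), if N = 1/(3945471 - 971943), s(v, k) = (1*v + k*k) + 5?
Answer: sqrt(182768564025557486006)/495588 ≈ 27279.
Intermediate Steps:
s(v, k) = 5 + v + k**2 (s(v, k) = (v + k**2) + 5 = 5 + v + k**2)
p(Z, P) = Z*(23 + P + Z**2) (p(Z, P) = ((5 + P + Z**2) + 18)*Z = (23 + P + Z**2)*Z = Z*(23 + P + Z**2))
N = 1/2973528 ≈ 3.3630e-7
sqrt(p(907, -2221) + N) = sqrt(907*(23 - 2221 + 907**2) + 1/2973528) = sqrt(907*(23 - 2221 + 822649) + 1/2973528) = sqrt(907*820451 + 1/2973528) = sqrt(744149057 + 1/2973528) = sqrt(2212748057163097/2973528) = sqrt(182768564025557486006)/495588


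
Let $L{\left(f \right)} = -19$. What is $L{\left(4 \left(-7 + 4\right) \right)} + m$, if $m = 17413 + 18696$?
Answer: $36090$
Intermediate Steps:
$m = 36109$
$L{\left(4 \left(-7 + 4\right) \right)} + m = -19 + 36109 = 36090$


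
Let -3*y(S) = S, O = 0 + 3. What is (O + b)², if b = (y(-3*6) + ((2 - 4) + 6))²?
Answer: 10609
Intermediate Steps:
O = 3
y(S) = -S/3
b = 100 (b = (-(-1)*6 + ((2 - 4) + 6))² = (-⅓*(-18) + (-2 + 6))² = (6 + 4)² = 10² = 100)
(O + b)² = (3 + 100)² = 103² = 10609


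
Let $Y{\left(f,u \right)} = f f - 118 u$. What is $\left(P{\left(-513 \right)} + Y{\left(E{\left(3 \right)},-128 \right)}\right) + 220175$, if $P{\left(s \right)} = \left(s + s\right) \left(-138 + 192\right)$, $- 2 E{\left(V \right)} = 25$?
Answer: $\frac{720125}{4} \approx 1.8003 \cdot 10^{5}$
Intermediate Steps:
$E{\left(V \right)} = - \frac{25}{2}$ ($E{\left(V \right)} = \left(- \frac{1}{2}\right) 25 = - \frac{25}{2}$)
$Y{\left(f,u \right)} = f^{2} - 118 u$
$P{\left(s \right)} = 108 s$ ($P{\left(s \right)} = 2 s 54 = 108 s$)
$\left(P{\left(-513 \right)} + Y{\left(E{\left(3 \right)},-128 \right)}\right) + 220175 = \left(108 \left(-513\right) + \left(\left(- \frac{25}{2}\right)^{2} - -15104\right)\right) + 220175 = \left(-55404 + \left(\frac{625}{4} + 15104\right)\right) + 220175 = \left(-55404 + \frac{61041}{4}\right) + 220175 = - \frac{160575}{4} + 220175 = \frac{720125}{4}$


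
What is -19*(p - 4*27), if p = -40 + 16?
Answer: 2508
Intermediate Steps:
p = -24
-19*(p - 4*27) = -19*(-24 - 4*27) = -19*(-24 - 108) = -19*(-132) = 2508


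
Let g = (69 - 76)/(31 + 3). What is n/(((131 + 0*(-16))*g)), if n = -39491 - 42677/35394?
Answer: 1397787131/954597 ≈ 1464.3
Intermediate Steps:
n = -1397787131/35394 (n = -39491 - 42677*1/35394 = -39491 - 42677/35394 = -1397787131/35394 ≈ -39492.)
g = -7/34 ≈ -0.20588
n/(((131 + 0*(-16))*g)) = -1397787131*(-34/(7*(131 + 0*(-16))))/35394 = -1397787131*(-34/(7*(131 + 0)))/35394 = -1397787131/(35394*(131*(-7/34))) = -1397787131/(35394*(-917/34)) = -1397787131/35394*(-34/917) = 1397787131/954597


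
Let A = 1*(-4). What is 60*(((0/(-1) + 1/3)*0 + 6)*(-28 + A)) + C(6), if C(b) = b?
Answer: -11514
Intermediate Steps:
A = -4
60*(((0/(-1) + 1/3)*0 + 6)*(-28 + A)) + C(6) = 60*(((0/(-1) + 1/3)*0 + 6)*(-28 - 4)) + 6 = 60*(((0*(-1) + 1*(⅓))*0 + 6)*(-32)) + 6 = 60*(((0 + ⅓)*0 + 6)*(-32)) + 6 = 60*(((⅓)*0 + 6)*(-32)) + 6 = 60*((0 + 6)*(-32)) + 6 = 60*(6*(-32)) + 6 = 60*(-192) + 6 = -11520 + 6 = -11514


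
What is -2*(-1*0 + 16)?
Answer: -32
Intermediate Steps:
-2*(-1*0 + 16) = -2*(0 + 16) = -2*16 = -32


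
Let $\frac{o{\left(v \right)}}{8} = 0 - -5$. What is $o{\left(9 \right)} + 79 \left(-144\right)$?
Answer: $-11336$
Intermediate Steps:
$o{\left(v \right)} = 40$ ($o{\left(v \right)} = 8 \left(0 - -5\right) = 8 \left(0 + 5\right) = 8 \cdot 5 = 40$)
$o{\left(9 \right)} + 79 \left(-144\right) = 40 + 79 \left(-144\right) = 40 - 11376 = -11336$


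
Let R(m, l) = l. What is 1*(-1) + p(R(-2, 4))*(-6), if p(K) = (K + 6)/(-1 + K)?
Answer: -21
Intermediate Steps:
p(K) = (6 + K)/(-1 + K)
1*(-1) + p(R(-2, 4))*(-6) = 1*(-1) + ((6 + 4)/(-1 + 4))*(-6) = -1 + (10/3)*(-6) = -1 - 20 = -21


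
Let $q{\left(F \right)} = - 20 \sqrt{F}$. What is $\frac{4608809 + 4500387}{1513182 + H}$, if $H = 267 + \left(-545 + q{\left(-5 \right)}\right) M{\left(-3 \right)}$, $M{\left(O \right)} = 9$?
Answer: $\frac{10603104144}{1755945341} + \frac{11386495 i \sqrt{5}}{15803508069} \approx 6.0384 + 0.0016111 i$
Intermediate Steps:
$H = -4638 - 180 i \sqrt{5}$ ($H = 267 + \left(-545 - 20 \sqrt{-5}\right) 9 = 267 + \left(-545 - 20 i \sqrt{5}\right) 9 = 267 - \left(4905 + 180 i \sqrt{5}\right) = -4638 - 180 i \sqrt{5} \approx -4638.0 - 402.49 i$)
$\frac{4608809 + 4500387}{1513182 + H} = \frac{4608809 + 4500387}{1513182 - \left(4638 + 180 i \sqrt{5}\right)} = \frac{9109196}{1508544 - 180 i \sqrt{5}}$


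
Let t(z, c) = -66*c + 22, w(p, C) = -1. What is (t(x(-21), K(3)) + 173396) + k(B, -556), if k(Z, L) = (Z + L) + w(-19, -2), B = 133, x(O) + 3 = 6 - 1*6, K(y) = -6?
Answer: 173390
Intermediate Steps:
x(O) = -3 (x(O) = -3 + (6 - 1*6) = -3 + (6 - 6) = -3 + 0 = -3)
k(Z, L) = -1 + L + Z (k(Z, L) = (Z + L) - 1 = (L + Z) - 1 = -1 + L + Z)
t(z, c) = 22 - 66*c
(t(x(-21), K(3)) + 173396) + k(B, -556) = ((22 - 66*(-6)) + 173396) + (-1 - 556 + 133) = ((22 + 396) + 173396) - 424 = (418 + 173396) - 424 = 173814 - 424 = 173390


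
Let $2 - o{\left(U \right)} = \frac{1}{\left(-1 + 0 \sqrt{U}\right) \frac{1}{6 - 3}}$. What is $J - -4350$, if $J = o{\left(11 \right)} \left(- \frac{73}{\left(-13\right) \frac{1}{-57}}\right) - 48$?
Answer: $\frac{35121}{13} \approx 2701.6$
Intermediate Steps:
$o{\left(U \right)} = 5$ ($o{\left(U \right)} = 2 - \frac{1}{\left(-1 + 0 \sqrt{U}\right) \frac{1}{6 - 3}} = 2 - \frac{1}{\left(-1 + 0\right) \frac{1}{3}} = 2 - \frac{1}{\left(-1\right) \frac{1}{3}} = 2 - \frac{1}{- \frac{1}{3}} = 2 - -3 = 2 + 3 = 5$)
$J = - \frac{21429}{13}$ ($J = 5 \left(- \frac{73}{\left(-13\right) \frac{1}{-57}}\right) - 48 = 5 \left(- \frac{73}{\left(-13\right) \left(- \frac{1}{57}\right)}\right) - 48 = 5 \left(- \frac{73}{\frac{13}{57}}\right) - 48 = 5 \left(\left(-73\right) \frac{57}{13}\right) - 48 = 5 \left(- \frac{4161}{13}\right) - 48 = - \frac{20805}{13} - 48 = - \frac{21429}{13} \approx -1648.4$)
$J - -4350 = - \frac{21429}{13} - -4350 = - \frac{21429}{13} + \left(-1358 + 5708\right) = - \frac{21429}{13} + 4350 = \frac{35121}{13}$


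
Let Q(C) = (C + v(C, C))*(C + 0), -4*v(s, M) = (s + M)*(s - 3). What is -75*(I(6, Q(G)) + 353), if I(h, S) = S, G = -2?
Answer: -27525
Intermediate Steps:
v(s, M) = -(-3 + s)*(M + s)/4 (v(s, M) = -(s + M)*(s - 3)/4 = -(M + s)*(-3 + s)/4 = -(-3 + s)*(M + s)/4)
Q(C) = C*(-C²/2 + 5*C/2) (Q(C) = (C + (-C²/4 + 3*C/4 + 3*C/4 - C*C/4))*(C + 0) = (C + (-C²/4 + 3*C/4 + 3*C/4 - C²/4))*C = (C + (-C²/2 + 3*C/2))*C = (-C²/2 + 5*C/2)*C = C*(-C²/2 + 5*C/2))
-75*(I(6, Q(G)) + 353) = -75*((½)*(-2)²*(5 - 1*(-2)) + 353) = -75*((½)*4*(5 + 2) + 353) = -75*((½)*4*7 + 353) = -75*(14 + 353) = -75*367 = -27525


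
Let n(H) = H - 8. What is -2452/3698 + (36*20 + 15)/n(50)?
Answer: 62263/3698 ≈ 16.837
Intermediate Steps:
n(H) = -8 + H
-2452/3698 + (36*20 + 15)/n(50) = -2452/3698 + (36*20 + 15)/(-8 + 50) = -2452*1/3698 + (720 + 15)/42 = -1226/1849 + 735*(1/42) = -1226/1849 + 35/2 = 62263/3698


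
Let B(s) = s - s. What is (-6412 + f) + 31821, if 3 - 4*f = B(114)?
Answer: 101639/4 ≈ 25410.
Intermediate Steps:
B(s) = 0
f = 3/4 (f = 3/4 - 1/4*0 = 3/4 + 0 = 3/4 ≈ 0.75000)
(-6412 + f) + 31821 = (-6412 + 3/4) + 31821 = -25645/4 + 31821 = 101639/4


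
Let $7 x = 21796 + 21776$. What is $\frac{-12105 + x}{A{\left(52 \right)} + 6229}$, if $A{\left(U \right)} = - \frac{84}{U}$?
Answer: $- \frac{535119}{566692} \approx -0.94429$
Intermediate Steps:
$x = \frac{43572}{7}$ ($x = \frac{21796 + 21776}{7} = \frac{1}{7} \cdot 43572 = \frac{43572}{7} \approx 6224.6$)
$\frac{-12105 + x}{A{\left(52 \right)} + 6229} = \frac{-12105 + \frac{43572}{7}}{- \frac{84}{52} + 6229} = - \frac{41163}{7 \left(\left(-84\right) \frac{1}{52} + 6229\right)} = - \frac{41163}{7 \left(- \frac{21}{13} + 6229\right)} = - \frac{41163}{7 \cdot \frac{80956}{13}} = \left(- \frac{41163}{7}\right) \frac{13}{80956} = - \frac{535119}{566692}$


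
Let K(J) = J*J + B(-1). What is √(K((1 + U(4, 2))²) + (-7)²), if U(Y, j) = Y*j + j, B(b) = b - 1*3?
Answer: √14686 ≈ 121.19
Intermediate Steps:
B(b) = -3 + b (B(b) = b - 3 = -3 + b)
U(Y, j) = j + Y*j
K(J) = -4 + J² (K(J) = J*J + (-3 - 1) = J² - 4 = -4 + J²)
√(K((1 + U(4, 2))²) + (-7)²) = √((-4 + ((1 + 2*(1 + 4))²)²) + (-7)²) = √((-4 + ((1 + 2*5)²)²) + 49) = √((-4 + ((1 + 10)²)²) + 49) = √((-4 + (11²)²) + 49) = √((-4 + 121²) + 49) = √((-4 + 14641) + 49) = √(14637 + 49) = √14686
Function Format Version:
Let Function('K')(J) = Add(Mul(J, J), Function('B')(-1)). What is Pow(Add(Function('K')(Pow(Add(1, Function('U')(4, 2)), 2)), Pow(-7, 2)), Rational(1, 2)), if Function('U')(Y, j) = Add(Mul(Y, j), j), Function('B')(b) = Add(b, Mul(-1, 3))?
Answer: Pow(14686, Rational(1, 2)) ≈ 121.19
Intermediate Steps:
Function('B')(b) = Add(-3, b) (Function('B')(b) = Add(b, -3) = Add(-3, b))
Function('U')(Y, j) = Add(j, Mul(Y, j))
Function('K')(J) = Add(-4, Pow(J, 2)) (Function('K')(J) = Add(Mul(J, J), Add(-3, -1)) = Add(Pow(J, 2), -4) = Add(-4, Pow(J, 2)))
Pow(Add(Function('K')(Pow(Add(1, Function('U')(4, 2)), 2)), Pow(-7, 2)), Rational(1, 2)) = Pow(Add(Add(-4, Pow(Pow(Add(1, Mul(2, Add(1, 4))), 2), 2)), Pow(-7, 2)), Rational(1, 2)) = Pow(Add(Add(-4, Pow(Pow(Add(1, Mul(2, 5)), 2), 2)), 49), Rational(1, 2)) = Pow(Add(Add(-4, Pow(Pow(Add(1, 10), 2), 2)), 49), Rational(1, 2)) = Pow(Add(Add(-4, Pow(Pow(11, 2), 2)), 49), Rational(1, 2)) = Pow(Add(Add(-4, Pow(121, 2)), 49), Rational(1, 2)) = Pow(Add(Add(-4, 14641), 49), Rational(1, 2)) = Pow(Add(14637, 49), Rational(1, 2)) = Pow(14686, Rational(1, 2))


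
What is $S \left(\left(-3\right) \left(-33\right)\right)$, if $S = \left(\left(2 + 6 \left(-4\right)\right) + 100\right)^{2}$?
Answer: $602316$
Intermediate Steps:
$S = 6084$ ($S = \left(\left(2 - 24\right) + 100\right)^{2} = \left(-22 + 100\right)^{2} = 78^{2} = 6084$)
$S \left(\left(-3\right) \left(-33\right)\right) = 6084 \left(\left(-3\right) \left(-33\right)\right) = 6084 \cdot 99 = 602316$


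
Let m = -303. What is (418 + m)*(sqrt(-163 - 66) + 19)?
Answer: 2185 + 115*I*sqrt(229) ≈ 2185.0 + 1740.3*I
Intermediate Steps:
(418 + m)*(sqrt(-163 - 66) + 19) = (418 - 303)*(sqrt(-163 - 66) + 19) = 115*(sqrt(-229) + 19) = 115*(I*sqrt(229) + 19) = 115*(19 + I*sqrt(229)) = 2185 + 115*I*sqrt(229)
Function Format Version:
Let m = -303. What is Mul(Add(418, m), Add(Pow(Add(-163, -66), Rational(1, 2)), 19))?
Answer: Add(2185, Mul(115, I, Pow(229, Rational(1, 2)))) ≈ Add(2185.0, Mul(1740.3, I))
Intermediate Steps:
Mul(Add(418, m), Add(Pow(Add(-163, -66), Rational(1, 2)), 19)) = Mul(Add(418, -303), Add(Pow(Add(-163, -66), Rational(1, 2)), 19)) = Mul(115, Add(Pow(-229, Rational(1, 2)), 19)) = Mul(115, Add(Mul(I, Pow(229, Rational(1, 2))), 19)) = Mul(115, Add(19, Mul(I, Pow(229, Rational(1, 2))))) = Add(2185, Mul(115, I, Pow(229, Rational(1, 2))))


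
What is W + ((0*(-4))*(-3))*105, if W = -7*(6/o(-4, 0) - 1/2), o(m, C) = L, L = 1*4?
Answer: -7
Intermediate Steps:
L = 4
o(m, C) = 4
W = -7 (W = -7*(6/4 - 1/2) = -7*(6*(1/4) - 1*1/2) = -7*(3/2 - 1/2) = -7*1 = -7)
W + ((0*(-4))*(-3))*105 = -7 + ((0*(-4))*(-3))*105 = -7 + (0*(-3))*105 = -7 + 0*105 = -7 + 0 = -7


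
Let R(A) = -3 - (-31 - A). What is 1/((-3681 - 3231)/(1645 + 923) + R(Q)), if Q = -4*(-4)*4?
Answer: 107/9556 ≈ 0.011197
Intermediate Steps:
Q = 64 (Q = 16*4 = 64)
R(A) = 28 + A (R(A) = -3 + (31 + A) = 28 + A)
1/((-3681 - 3231)/(1645 + 923) + R(Q)) = 1/((-3681 - 3231)/(1645 + 923) + (28 + 64)) = 1/(-6912/2568 + 92) = 1/(-6912*1/2568 + 92) = 1/(-288/107 + 92) = 1/(9556/107) = 107/9556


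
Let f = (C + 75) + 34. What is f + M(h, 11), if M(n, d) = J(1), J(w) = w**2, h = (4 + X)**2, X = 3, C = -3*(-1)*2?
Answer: 116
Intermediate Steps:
C = 6 (C = 3*2 = 6)
h = 49 (h = (4 + 3)**2 = 7**2 = 49)
f = 115 (f = (6 + 75) + 34 = 81 + 34 = 115)
M(n, d) = 1 (M(n, d) = 1**2 = 1)
f + M(h, 11) = 115 + 1 = 116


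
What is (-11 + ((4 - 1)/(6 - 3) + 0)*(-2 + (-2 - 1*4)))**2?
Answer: 361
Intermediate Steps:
(-11 + ((4 - 1)/(6 - 3) + 0)*(-2 + (-2 - 1*4)))**2 = (-11 + (3/3 + 0)*(-2 + (-2 - 4)))**2 = (-11 + (3*(1/3) + 0)*(-2 - 6))**2 = (-11 + (1 + 0)*(-8))**2 = (-11 + 1*(-8))**2 = (-11 - 8)**2 = (-19)**2 = 361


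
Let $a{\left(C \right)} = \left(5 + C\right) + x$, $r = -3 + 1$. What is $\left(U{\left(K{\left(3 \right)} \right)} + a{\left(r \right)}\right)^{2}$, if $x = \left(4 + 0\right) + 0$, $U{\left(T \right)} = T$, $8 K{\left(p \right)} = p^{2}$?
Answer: $\frac{4225}{64} \approx 66.016$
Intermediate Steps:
$K{\left(p \right)} = \frac{p^{2}}{8}$
$r = -2$
$x = 4$ ($x = 4 + 0 = 4$)
$a{\left(C \right)} = 9 + C$ ($a{\left(C \right)} = \left(5 + C\right) + 4 = 9 + C$)
$\left(U{\left(K{\left(3 \right)} \right)} + a{\left(r \right)}\right)^{2} = \left(\frac{3^{2}}{8} + \left(9 - 2\right)\right)^{2} = \left(\frac{1}{8} \cdot 9 + 7\right)^{2} = \left(\frac{9}{8} + 7\right)^{2} = \left(\frac{65}{8}\right)^{2} = \frac{4225}{64}$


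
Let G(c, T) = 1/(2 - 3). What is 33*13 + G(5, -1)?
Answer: 428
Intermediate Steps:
G(c, T) = -1 (G(c, T) = 1/(-1) = -1)
33*13 + G(5, -1) = 33*13 - 1 = 429 - 1 = 428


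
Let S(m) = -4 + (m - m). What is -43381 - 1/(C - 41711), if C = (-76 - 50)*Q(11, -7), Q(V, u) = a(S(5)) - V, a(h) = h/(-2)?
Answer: -1760270836/40577 ≈ -43381.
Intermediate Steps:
S(m) = -4 (S(m) = -4 + 0 = -4)
a(h) = -h/2 (a(h) = h*(-1/2) = -h/2)
Q(V, u) = 2 - V (Q(V, u) = -1/2*(-4) - V = 2 - V)
C = 1134 (C = (-76 - 50)*(2 - 1*11) = -126*(2 - 11) = -126*(-9) = 1134)
-43381 - 1/(C - 41711) = -43381 - 1/(1134 - 41711) = -43381 - 1/(-40577) = -43381 - 1*(-1/40577) = -43381 + 1/40577 = -1760270836/40577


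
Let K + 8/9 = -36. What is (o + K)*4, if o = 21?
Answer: -572/9 ≈ -63.556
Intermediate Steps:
K = -332/9 (K = -8/9 - 36 = -332/9 ≈ -36.889)
(o + K)*4 = (21 - 332/9)*4 = -143/9*4 = -572/9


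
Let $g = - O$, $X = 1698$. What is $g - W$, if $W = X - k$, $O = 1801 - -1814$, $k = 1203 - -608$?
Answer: $-3502$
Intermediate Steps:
$k = 1811$ ($k = 1203 + 608 = 1811$)
$O = 3615$ ($O = 1801 + 1814 = 3615$)
$W = -113$ ($W = 1698 - 1811 = -113$)
$g = -3615$ ($g = \left(-1\right) 3615 = -3615$)
$g - W = -3615 - -113 = -3615 + 113 = -3502$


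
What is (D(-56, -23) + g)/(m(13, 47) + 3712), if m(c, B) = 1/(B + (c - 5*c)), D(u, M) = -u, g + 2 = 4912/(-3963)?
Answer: 1045450/73549317 ≈ 0.014214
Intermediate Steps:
g = -12838/3963 (g = -2 + 4912/(-3963) = -2 + 4912*(-1/3963) = -2 - 4912/3963 = -12838/3963 ≈ -3.2395)
m(c, B) = 1/(B - 4*c)
(D(-56, -23) + g)/(m(13, 47) + 3712) = (-1*(-56) - 12838/3963)/(1/(47 - 4*13) + 3712) = (56 - 12838/3963)/(1/(47 - 52) + 3712) = 209090/(3963*(1/(-5) + 3712)) = 209090/(3963*(-⅕ + 3712)) = 209090/(3963*(18559/5)) = (209090/3963)*(5/18559) = 1045450/73549317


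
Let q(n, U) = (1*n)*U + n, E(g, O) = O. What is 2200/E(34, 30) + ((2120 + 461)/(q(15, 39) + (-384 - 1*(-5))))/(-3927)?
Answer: 63640999/867867 ≈ 73.330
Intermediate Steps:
q(n, U) = n + U*n (q(n, U) = n*U + n = U*n + n = n + U*n)
2200/E(34, 30) + ((2120 + 461)/(q(15, 39) + (-384 - 1*(-5))))/(-3927) = 2200/30 + ((2120 + 461)/(15*(1 + 39) + (-384 - 1*(-5))))/(-3927) = 2200*(1/30) + (2581/(15*40 + (-384 + 5)))*(-1/3927) = 220/3 + (2581/(600 - 379))*(-1/3927) = 220/3 + (2581/221)*(-1/3927) = 220/3 - 2581/867867 = 63640999/867867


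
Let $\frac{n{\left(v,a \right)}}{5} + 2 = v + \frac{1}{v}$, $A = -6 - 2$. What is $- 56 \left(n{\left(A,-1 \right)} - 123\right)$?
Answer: $9723$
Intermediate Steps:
$A = -8$
$n{\left(v,a \right)} = -10 + 5 v + \frac{5}{v}$ ($n{\left(v,a \right)} = -10 + 5 \left(v + \frac{1}{v}\right) = -10 + \left(5 v + \frac{5}{v}\right) = -10 + 5 v + \frac{5}{v}$)
$- 56 \left(n{\left(A,-1 \right)} - 123\right) = - 56 \left(\left(-10 + 5 \left(-8\right) + \frac{5}{-8}\right) - 123\right) = - 56 \left(\left(-10 - 40 + 5 \left(- \frac{1}{8}\right)\right) - 123\right) = - 56 \left(\left(-10 - 40 - \frac{5}{8}\right) - 123\right) = - 56 \left(- \frac{405}{8} - 123\right) = \left(-56\right) \left(- \frac{1389}{8}\right) = 9723$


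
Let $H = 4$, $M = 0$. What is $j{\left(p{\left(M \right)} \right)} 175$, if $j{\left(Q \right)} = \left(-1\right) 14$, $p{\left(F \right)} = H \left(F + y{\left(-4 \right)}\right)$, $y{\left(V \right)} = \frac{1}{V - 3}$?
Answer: $-2450$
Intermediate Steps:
$y{\left(V \right)} = \frac{1}{-3 + V}$
$p{\left(F \right)} = - \frac{4}{7} + 4 F$ ($p{\left(F \right)} = 4 \left(F + \frac{1}{-3 - 4}\right) = 4 \left(F + \frac{1}{-7}\right) = 4 \left(F - \frac{1}{7}\right) = 4 \left(- \frac{1}{7} + F\right) = - \frac{4}{7} + 4 F$)
$j{\left(Q \right)} = -14$
$j{\left(p{\left(M \right)} \right)} 175 = \left(-14\right) 175 = -2450$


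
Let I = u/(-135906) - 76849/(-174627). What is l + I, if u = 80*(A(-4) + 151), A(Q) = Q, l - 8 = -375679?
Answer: -1485956292451988/3955476177 ≈ -3.7567e+5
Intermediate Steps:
l = -375671 (l = 8 - 375679 = -375671)
u = 11760 (u = 80*(-4 + 151) = 80*147 = 11760)
I = 1398437779/3955476177 (I = 11760/(-135906) - 76849/(-174627) = 11760*(-1/135906) - 76849*(-1/174627) = -1960/22651 + 76849/174627 = 1398437779/3955476177 ≈ 0.35354)
l + I = -375671 + 1398437779/3955476177 = -1485956292451988/3955476177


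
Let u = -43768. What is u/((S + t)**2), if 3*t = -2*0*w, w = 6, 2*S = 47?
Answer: -175072/2209 ≈ -79.254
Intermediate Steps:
S = 47/2 (S = (1/2)*47 = 47/2 ≈ 23.500)
t = 0 (t = (-2*0*6)/3 = (-0*6)/3 = (-1*0)/3 = (1/3)*0 = 0)
u/((S + t)**2) = -43768/(47/2 + 0)**2 = -43768/((47/2)**2) = -43768/2209/4 = -43768*4/2209 = -175072/2209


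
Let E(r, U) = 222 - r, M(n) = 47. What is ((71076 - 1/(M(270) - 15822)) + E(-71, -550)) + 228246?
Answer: 4726426626/15775 ≈ 2.9962e+5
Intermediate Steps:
((71076 - 1/(M(270) - 15822)) + E(-71, -550)) + 228246 = ((71076 - 1/(47 - 15822)) + (222 - 1*(-71))) + 228246 = ((71076 - 1/(-15775)) + (222 + 71)) + 228246 = ((71076 - 1*(-1/15775)) + 293) + 228246 = ((71076 + 1/15775) + 293) + 228246 = (1121223901/15775 + 293) + 228246 = 1125845976/15775 + 228246 = 4726426626/15775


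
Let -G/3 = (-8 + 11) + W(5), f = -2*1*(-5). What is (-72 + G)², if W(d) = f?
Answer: 12321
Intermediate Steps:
f = 10 (f = -2*(-5) = 10)
W(d) = 10
G = -39 (G = -3*((-8 + 11) + 10) = -3*(3 + 10) = -3*13 = -39)
(-72 + G)² = (-72 - 39)² = (-111)² = 12321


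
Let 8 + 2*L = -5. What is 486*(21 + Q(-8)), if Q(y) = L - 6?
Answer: 4131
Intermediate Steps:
L = -13/2 (L = -4 + (1/2)*(-5) = -4 - 5/2 = -13/2 ≈ -6.5000)
Q(y) = -25/2 (Q(y) = -13/2 - 6 = -25/2)
486*(21 + Q(-8)) = 486*(21 - 25/2) = 486*(17/2) = 4131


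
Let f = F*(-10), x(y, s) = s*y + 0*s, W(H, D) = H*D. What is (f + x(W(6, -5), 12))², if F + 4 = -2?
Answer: 90000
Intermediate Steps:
F = -6 (F = -4 - 2 = -6)
W(H, D) = D*H
x(y, s) = s*y (x(y, s) = s*y + 0 = s*y)
f = 60 (f = -6*(-10) = 60)
(f + x(W(6, -5), 12))² = (60 + 12*(-5*6))² = (60 + 12*(-30))² = (60 - 360)² = (-300)² = 90000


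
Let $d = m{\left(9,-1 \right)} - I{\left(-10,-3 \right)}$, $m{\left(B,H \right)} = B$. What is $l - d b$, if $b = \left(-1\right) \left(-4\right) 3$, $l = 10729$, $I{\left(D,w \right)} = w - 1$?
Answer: $10573$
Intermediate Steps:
$I{\left(D,w \right)} = -1 + w$
$b = 12$ ($b = 4 \cdot 3 = 12$)
$d = 13$ ($d = 9 - \left(-1 - 3\right) = 9 - -4 = 9 + 4 = 13$)
$l - d b = 10729 - 13 \cdot 12 = 10729 - 156 = 10573$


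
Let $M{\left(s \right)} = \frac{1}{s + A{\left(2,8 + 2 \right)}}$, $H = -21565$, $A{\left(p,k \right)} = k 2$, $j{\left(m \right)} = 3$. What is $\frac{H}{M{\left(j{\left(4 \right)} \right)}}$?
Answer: $-495995$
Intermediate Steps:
$A{\left(p,k \right)} = 2 k$
$M{\left(s \right)} = \frac{1}{20 + s}$ ($M{\left(s \right)} = \frac{1}{s + 2 \left(8 + 2\right)} = \frac{1}{s + 2 \cdot 10} = \frac{1}{s + 20} = \frac{1}{20 + s}$)
$\frac{H}{M{\left(j{\left(4 \right)} \right)}} = - \frac{21565}{\frac{1}{20 + 3}} = - \frac{21565}{\frac{1}{23}} = - 21565 \frac{1}{\frac{1}{23}} = \left(-21565\right) 23 = -495995$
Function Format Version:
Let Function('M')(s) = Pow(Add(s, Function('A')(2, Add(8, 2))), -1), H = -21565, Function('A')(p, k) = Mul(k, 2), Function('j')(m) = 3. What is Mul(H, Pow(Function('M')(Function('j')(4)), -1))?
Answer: -495995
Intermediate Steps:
Function('A')(p, k) = Mul(2, k)
Function('M')(s) = Pow(Add(20, s), -1) (Function('M')(s) = Pow(Add(s, Mul(2, Add(8, 2))), -1) = Pow(Add(s, Mul(2, 10)), -1) = Pow(Add(s, 20), -1) = Pow(Add(20, s), -1))
Mul(H, Pow(Function('M')(Function('j')(4)), -1)) = Mul(-21565, Pow(Pow(Add(20, 3), -1), -1)) = Mul(-21565, Pow(Pow(23, -1), -1)) = Mul(-21565, Pow(Rational(1, 23), -1)) = Mul(-21565, 23) = -495995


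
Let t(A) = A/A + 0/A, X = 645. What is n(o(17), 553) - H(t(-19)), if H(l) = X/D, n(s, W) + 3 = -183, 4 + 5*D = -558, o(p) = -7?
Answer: -101307/562 ≈ -180.26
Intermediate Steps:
D = -562/5 (D = -⅘ + (⅕)*(-558) = -⅘ - 558/5 = -562/5 ≈ -112.40)
n(s, W) = -186 (n(s, W) = -3 - 183 = -186)
t(A) = 1 (t(A) = 1 + 0 = 1)
H(l) = -3225/562 (H(l) = 645/(-562/5) = 645*(-5/562) = -3225/562)
n(o(17), 553) - H(t(-19)) = -186 - 1*(-3225/562) = -186 + 3225/562 = -101307/562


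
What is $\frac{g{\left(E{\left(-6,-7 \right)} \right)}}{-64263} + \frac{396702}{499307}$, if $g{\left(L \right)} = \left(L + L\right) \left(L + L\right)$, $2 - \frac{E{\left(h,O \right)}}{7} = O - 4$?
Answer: $\frac{8954215558}{32086965741} \approx 0.27906$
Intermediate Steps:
$E{\left(h,O \right)} = 42 - 7 O$ ($E{\left(h,O \right)} = 14 - 7 \left(O - 4\right) = 14 - 7 \left(-4 + O\right) = 14 - \left(-28 + 7 O\right) = 42 - 7 O$)
$g{\left(L \right)} = 4 L^{2}$ ($g{\left(L \right)} = 2 L 2 L = 4 L^{2}$)
$\frac{g{\left(E{\left(-6,-7 \right)} \right)}}{-64263} + \frac{396702}{499307} = \frac{4 \left(42 - -49\right)^{2}}{-64263} + \frac{396702}{499307} = 4 \left(42 + 49\right)^{2} \left(- \frac{1}{64263}\right) + 396702 \cdot \frac{1}{499307} = 4 \cdot 91^{2} \left(- \frac{1}{64263}\right) + \frac{396702}{499307} = 4 \cdot 8281 \left(- \frac{1}{64263}\right) + \frac{396702}{499307} = 33124 \left(- \frac{1}{64263}\right) + \frac{396702}{499307} = - \frac{33124}{64263} + \frac{396702}{499307} = \frac{8954215558}{32086965741}$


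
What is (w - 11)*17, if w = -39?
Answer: -850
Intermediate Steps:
(w - 11)*17 = (-39 - 11)*17 = -50*17 = -850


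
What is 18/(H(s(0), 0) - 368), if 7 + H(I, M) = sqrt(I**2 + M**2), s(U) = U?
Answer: -6/125 ≈ -0.048000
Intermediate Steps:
H(I, M) = -7 + sqrt(I**2 + M**2)
18/(H(s(0), 0) - 368) = 18/((-7 + sqrt(0**2 + 0**2)) - 368) = 18/((-7 + sqrt(0 + 0)) - 368) = 18/((-7 + sqrt(0)) - 368) = 18/((-7 + 0) - 368) = 18/(-7 - 368) = 18/(-375) = -1/375*18 = -6/125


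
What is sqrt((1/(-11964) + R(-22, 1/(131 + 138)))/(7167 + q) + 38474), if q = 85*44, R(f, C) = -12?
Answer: sqrt(163783735434002969571)/65245674 ≈ 196.15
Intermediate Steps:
q = 3740
sqrt((1/(-11964) + R(-22, 1/(131 + 138)))/(7167 + q) + 38474) = sqrt((1/(-11964) - 12)/(7167 + 3740) + 38474) = sqrt((-1/11964 - 12)/10907 + 38474) = sqrt(-143569/11964*1/10907 + 38474) = sqrt(-143569/130491348 + 38474) = sqrt(5020523979383/130491348) = sqrt(163783735434002969571)/65245674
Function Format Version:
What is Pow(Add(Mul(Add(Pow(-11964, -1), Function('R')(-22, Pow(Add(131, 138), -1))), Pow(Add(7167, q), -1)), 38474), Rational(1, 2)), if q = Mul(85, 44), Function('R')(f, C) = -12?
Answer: Mul(Rational(1, 65245674), Pow(163783735434002969571, Rational(1, 2))) ≈ 196.15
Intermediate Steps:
q = 3740
Pow(Add(Mul(Add(Pow(-11964, -1), Function('R')(-22, Pow(Add(131, 138), -1))), Pow(Add(7167, q), -1)), 38474), Rational(1, 2)) = Pow(Add(Mul(Add(Pow(-11964, -1), -12), Pow(Add(7167, 3740), -1)), 38474), Rational(1, 2)) = Pow(Add(Mul(Add(Rational(-1, 11964), -12), Pow(10907, -1)), 38474), Rational(1, 2)) = Pow(Add(Mul(Rational(-143569, 11964), Rational(1, 10907)), 38474), Rational(1, 2)) = Pow(Add(Rational(-143569, 130491348), 38474), Rational(1, 2)) = Pow(Rational(5020523979383, 130491348), Rational(1, 2)) = Mul(Rational(1, 65245674), Pow(163783735434002969571, Rational(1, 2)))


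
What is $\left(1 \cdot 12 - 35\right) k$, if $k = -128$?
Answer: $2944$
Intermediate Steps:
$\left(1 \cdot 12 - 35\right) k = \left(1 \cdot 12 - 35\right) \left(-128\right) = \left(12 - 35\right) \left(-128\right) = \left(-23\right) \left(-128\right) = 2944$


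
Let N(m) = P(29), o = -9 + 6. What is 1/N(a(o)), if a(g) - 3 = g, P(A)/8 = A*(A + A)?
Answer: 1/13456 ≈ 7.4316e-5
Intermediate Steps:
o = -3
P(A) = 16*A² (P(A) = 8*(A*(A + A)) = 8*(A*(2*A)) = 8*(2*A²) = 16*A²)
a(g) = 3 + g
N(m) = 13456 (N(m) = 16*29² = 16*841 = 13456)
1/N(a(o)) = 1/13456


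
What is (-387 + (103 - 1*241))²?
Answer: 275625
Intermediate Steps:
(-387 + (103 - 1*241))² = (-387 + (103 - 241))² = (-387 - 138)² = (-525)² = 275625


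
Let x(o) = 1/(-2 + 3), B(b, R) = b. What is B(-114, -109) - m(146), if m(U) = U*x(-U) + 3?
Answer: -263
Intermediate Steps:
x(o) = 1 (x(o) = 1/1 = 1)
m(U) = 3 + U (m(U) = U*1 + 3 = U + 3 = 3 + U)
B(-114, -109) - m(146) = -114 - (3 + 146) = -114 - 1*149 = -114 - 149 = -263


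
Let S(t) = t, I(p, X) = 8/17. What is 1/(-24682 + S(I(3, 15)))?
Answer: -17/419586 ≈ -4.0516e-5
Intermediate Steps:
I(p, X) = 8/17 (I(p, X) = 8*(1/17) = 8/17)
1/(-24682 + S(I(3, 15))) = 1/(-24682 + 8/17) = 1/(-419586/17) = -17/419586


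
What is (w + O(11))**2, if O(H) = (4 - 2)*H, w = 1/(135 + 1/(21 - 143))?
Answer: 131362753600/271227961 ≈ 484.33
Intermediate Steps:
w = 122/16469 (w = 1/(135 + 1/(-122)) = 1/(135 - 1/122) = 1/(16469/122) = 122/16469 ≈ 0.0074079)
O(H) = 2*H
(w + O(11))**2 = (122/16469 + 2*11)**2 = (122/16469 + 22)**2 = (362440/16469)**2 = 131362753600/271227961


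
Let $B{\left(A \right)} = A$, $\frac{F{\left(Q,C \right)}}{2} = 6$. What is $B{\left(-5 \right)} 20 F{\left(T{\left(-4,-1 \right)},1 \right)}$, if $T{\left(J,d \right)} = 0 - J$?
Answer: $-1200$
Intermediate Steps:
$T{\left(J,d \right)} = - J$
$F{\left(Q,C \right)} = 12$ ($F{\left(Q,C \right)} = 2 \cdot 6 = 12$)
$B{\left(-5 \right)} 20 F{\left(T{\left(-4,-1 \right)},1 \right)} = \left(-5\right) 20 \cdot 12 = \left(-100\right) 12 = -1200$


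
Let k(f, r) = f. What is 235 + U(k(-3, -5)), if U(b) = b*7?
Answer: 214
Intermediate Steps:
U(b) = 7*b
235 + U(k(-3, -5)) = 235 + 7*(-3) = 235 - 21 = 214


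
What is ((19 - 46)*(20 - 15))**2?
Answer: 18225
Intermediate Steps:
((19 - 46)*(20 - 15))**2 = (-27*5)**2 = (-135)**2 = 18225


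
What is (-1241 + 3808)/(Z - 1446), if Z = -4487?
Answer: -151/349 ≈ -0.43266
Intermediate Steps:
(-1241 + 3808)/(Z - 1446) = (-1241 + 3808)/(-4487 - 1446) = 2567/(-5933) = 2567*(-1/5933) = -151/349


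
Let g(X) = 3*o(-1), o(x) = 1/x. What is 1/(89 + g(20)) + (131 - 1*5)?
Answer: 10837/86 ≈ 126.01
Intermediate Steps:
o(x) = 1/x
g(X) = -3 (g(X) = 3/(-1) = 3*(-1) = -3)
1/(89 + g(20)) + (131 - 1*5) = 1/(89 - 3) + (131 - 1*5) = 1/86 + (131 - 5) = 1/86 + 126 = 10837/86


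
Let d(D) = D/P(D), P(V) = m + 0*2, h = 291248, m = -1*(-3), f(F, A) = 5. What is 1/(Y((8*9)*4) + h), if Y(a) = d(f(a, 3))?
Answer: 3/873749 ≈ 3.4335e-6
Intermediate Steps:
m = 3
P(V) = 3 (P(V) = 3 + 0*2 = 3 + 0 = 3)
d(D) = D/3
Y(a) = 5/3 (Y(a) = (⅓)*5 = 5/3)
1/(Y((8*9)*4) + h) = 1/(5/3 + 291248) = 1/(873749/3) = 3/873749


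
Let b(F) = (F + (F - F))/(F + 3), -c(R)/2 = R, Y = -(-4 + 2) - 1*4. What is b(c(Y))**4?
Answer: 256/2401 ≈ 0.10662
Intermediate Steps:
Y = -2 (Y = -1*(-2) - 4 = 2 - 4 = -2)
c(R) = -2*R
b(F) = F/(3 + F) (b(F) = (F + 0)/(3 + F) = F/(3 + F))
b(c(Y))**4 = ((-2*(-2))/(3 - 2*(-2)))**4 = (4/(3 + 4))**4 = (4/7)**4 = 256/2401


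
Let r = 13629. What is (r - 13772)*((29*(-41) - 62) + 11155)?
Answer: -1416272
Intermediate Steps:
(r - 13772)*((29*(-41) - 62) + 11155) = (13629 - 13772)*((29*(-41) - 62) + 11155) = -143*((-1189 - 62) + 11155) = -143*(-1251 + 11155) = -143*9904 = -1416272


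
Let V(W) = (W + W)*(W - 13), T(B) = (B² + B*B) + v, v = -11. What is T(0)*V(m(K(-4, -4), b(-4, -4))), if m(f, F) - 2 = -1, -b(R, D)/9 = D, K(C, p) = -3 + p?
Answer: 264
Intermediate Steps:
T(B) = -11 + 2*B² (T(B) = (B² + B*B) - 11 = (B² + B²) - 11 = 2*B² - 11 = -11 + 2*B²)
b(R, D) = -9*D
m(f, F) = 1 (m(f, F) = 2 - 1 = 1)
V(W) = 2*W*(-13 + W) (V(W) = (2*W)*(-13 + W) = 2*W*(-13 + W))
T(0)*V(m(K(-4, -4), b(-4, -4))) = (-11 + 2*0²)*(2*1*(-13 + 1)) = (-11 + 2*0)*(2*1*(-12)) = (-11 + 0)*(-24) = -11*(-24) = 264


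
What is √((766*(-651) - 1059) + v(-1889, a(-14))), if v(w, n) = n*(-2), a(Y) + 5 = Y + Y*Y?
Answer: I*√500079 ≈ 707.16*I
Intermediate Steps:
a(Y) = -5 + Y + Y² (a(Y) = -5 + (Y + Y*Y) = -5 + (Y + Y²) = -5 + Y + Y²)
v(w, n) = -2*n
√((766*(-651) - 1059) + v(-1889, a(-14))) = √((766*(-651) - 1059) - 2*(-5 - 14 + (-14)²)) = √((-498666 - 1059) - 2*(-5 - 14 + 196)) = √(-499725 - 2*177) = √(-499725 - 354) = √(-500079) = I*√500079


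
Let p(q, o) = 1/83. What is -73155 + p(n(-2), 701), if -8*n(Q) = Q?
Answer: -6071864/83 ≈ -73155.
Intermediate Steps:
n(Q) = -Q/8
p(q, o) = 1/83
-73155 + p(n(-2), 701) = -73155 + 1/83 = -6071864/83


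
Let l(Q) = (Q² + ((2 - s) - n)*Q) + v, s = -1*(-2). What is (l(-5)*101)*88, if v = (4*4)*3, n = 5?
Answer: 871024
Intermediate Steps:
s = 2
v = 48 (v = 16*3 = 48)
l(Q) = 48 + Q² - 5*Q (l(Q) = (Q² + ((2 - 1*2) - 1*5)*Q) + 48 = (Q² + ((2 - 2) - 5)*Q) + 48 = (Q² + (0 - 5)*Q) + 48 = (Q² - 5*Q) + 48 = 48 + Q² - 5*Q)
(l(-5)*101)*88 = ((48 + (-5)² - 5*(-5))*101)*88 = ((48 + 25 + 25)*101)*88 = (98*101)*88 = 9898*88 = 871024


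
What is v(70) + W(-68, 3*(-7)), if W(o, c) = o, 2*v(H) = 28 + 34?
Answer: -37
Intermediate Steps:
v(H) = 31 (v(H) = (28 + 34)/2 = (½)*62 = 31)
v(70) + W(-68, 3*(-7)) = 31 - 68 = -37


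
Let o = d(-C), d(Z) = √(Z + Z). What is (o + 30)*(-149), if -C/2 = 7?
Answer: -4470 - 298*√7 ≈ -5258.4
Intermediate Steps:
C = -14 (C = -2*7 = -14)
d(Z) = √2*√Z (d(Z) = √(2*Z) = √2*√Z)
o = 2*√7 (o = √2*√(-1*(-14)) = √2*√14 = 2*√7 ≈ 5.2915)
(o + 30)*(-149) = (2*√7 + 30)*(-149) = (30 + 2*√7)*(-149) = -4470 - 298*√7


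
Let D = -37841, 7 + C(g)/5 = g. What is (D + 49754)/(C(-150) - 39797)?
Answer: -11913/40582 ≈ -0.29355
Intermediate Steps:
C(g) = -35 + 5*g
(D + 49754)/(C(-150) - 39797) = (-37841 + 49754)/((-35 + 5*(-150)) - 39797) = 11913/((-35 - 750) - 39797) = 11913/(-785 - 39797) = 11913/(-40582) = 11913*(-1/40582) = -11913/40582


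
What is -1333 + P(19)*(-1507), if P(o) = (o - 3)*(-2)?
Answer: 46891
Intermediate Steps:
P(o) = 6 - 2*o (P(o) = (-3 + o)*(-2) = 6 - 2*o)
-1333 + P(19)*(-1507) = -1333 + (6 - 2*19)*(-1507) = -1333 + (6 - 38)*(-1507) = -1333 - 32*(-1507) = -1333 + 48224 = 46891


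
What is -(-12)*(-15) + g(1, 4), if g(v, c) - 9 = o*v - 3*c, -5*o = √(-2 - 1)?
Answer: -183 - I*√3/5 ≈ -183.0 - 0.34641*I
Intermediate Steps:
o = -I*√3/5 (o = -√(-2 - 1)/5 = -I*√3/5 ≈ -0.34641*I)
g(v, c) = 9 - 3*c - I*v*√3/5 (g(v, c) = 9 + ((-I*√3/5)*v - 3*c) = 9 + (-I*v*√3/5 - 3*c) = 9 + (-3*c - I*v*√3/5) = 9 - 3*c - I*v*√3/5)
-(-12)*(-15) + g(1, 4) = -(-12)*(-15) + (9 - 3*4 - ⅕*I*1*√3) = -12*15 + (9 - 12 - I*√3/5) = -180 + (-3 - I*√3/5) = -183 - I*√3/5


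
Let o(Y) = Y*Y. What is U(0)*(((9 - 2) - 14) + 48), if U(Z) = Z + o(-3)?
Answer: 369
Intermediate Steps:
o(Y) = Y**2
U(Z) = 9 + Z (U(Z) = Z + (-3)**2 = Z + 9 = 9 + Z)
U(0)*(((9 - 2) - 14) + 48) = (9 + 0)*(((9 - 2) - 14) + 48) = 9*((7 - 14) + 48) = 9*(-7 + 48) = 9*41 = 369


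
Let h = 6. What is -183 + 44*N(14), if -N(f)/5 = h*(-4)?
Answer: 5097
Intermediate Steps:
N(f) = 120 (N(f) = -30*(-4) = -5*(-24) = 120)
-183 + 44*N(14) = -183 + 44*120 = -183 + 5280 = 5097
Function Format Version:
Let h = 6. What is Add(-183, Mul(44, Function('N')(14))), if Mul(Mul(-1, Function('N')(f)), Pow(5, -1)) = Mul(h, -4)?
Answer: 5097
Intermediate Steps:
Function('N')(f) = 120 (Function('N')(f) = Mul(-5, Mul(6, -4)) = Mul(-5, -24) = 120)
Add(-183, Mul(44, Function('N')(14))) = Add(-183, Mul(44, 120)) = Add(-183, 5280) = 5097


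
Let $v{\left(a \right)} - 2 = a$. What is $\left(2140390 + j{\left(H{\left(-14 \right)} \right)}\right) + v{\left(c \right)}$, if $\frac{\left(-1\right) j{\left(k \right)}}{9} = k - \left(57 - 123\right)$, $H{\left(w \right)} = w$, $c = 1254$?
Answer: $2141178$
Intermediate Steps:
$v{\left(a \right)} = 2 + a$
$j{\left(k \right)} = -594 - 9 k$ ($j{\left(k \right)} = - 9 \left(k - \left(57 - 123\right)\right) = - 9 \left(k - -66\right) = - 9 \left(k + 66\right) = - 9 \left(66 + k\right) = -594 - 9 k$)
$\left(2140390 + j{\left(H{\left(-14 \right)} \right)}\right) + v{\left(c \right)} = \left(2140390 - 468\right) + \left(2 + 1254\right) = \left(2140390 + \left(-594 + 126\right)\right) + 1256 = \left(2140390 - 468\right) + 1256 = 2139922 + 1256 = 2141178$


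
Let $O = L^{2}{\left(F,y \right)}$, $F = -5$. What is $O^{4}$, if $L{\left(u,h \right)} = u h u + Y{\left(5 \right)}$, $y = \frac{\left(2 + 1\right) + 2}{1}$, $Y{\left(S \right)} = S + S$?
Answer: $110324037687890625$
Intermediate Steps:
$Y{\left(S \right)} = 2 S$
$y = 5$ ($y = \left(3 + 2\right) 1 = 5 \cdot 1 = 5$)
$L{\left(u,h \right)} = 10 + h u^{2}$ ($L{\left(u,h \right)} = u h u + 2 \cdot 5 = h u u + 10 = h u^{2} + 10 = 10 + h u^{2}$)
$O = 18225$ ($O = \left(10 + 5 \left(-5\right)^{2}\right)^{2} = \left(10 + 5 \cdot 25\right)^{2} = \left(10 + 125\right)^{2} = 135^{2} = 18225$)
$O^{4} = 18225^{4} = 110324037687890625$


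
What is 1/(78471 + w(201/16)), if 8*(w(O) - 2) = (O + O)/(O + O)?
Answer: 8/627785 ≈ 1.2743e-5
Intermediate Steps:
w(O) = 17/8 (w(O) = 2 + ((O + O)/(O + O))/8 = 2 + ((2*O)/((2*O)))/8 = 2 + ((2*O)*(1/(2*O)))/8 = 2 + (⅛)*1 = 2 + ⅛ = 17/8)
1/(78471 + w(201/16)) = 1/(78471 + 17/8) = 1/(627785/8) = 8/627785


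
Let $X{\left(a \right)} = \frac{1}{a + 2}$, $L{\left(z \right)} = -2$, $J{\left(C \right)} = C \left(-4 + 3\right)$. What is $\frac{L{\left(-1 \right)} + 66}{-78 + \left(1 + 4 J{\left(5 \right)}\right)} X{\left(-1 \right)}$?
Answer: $- \frac{64}{97} \approx -0.65979$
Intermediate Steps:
$J{\left(C \right)} = - C$ ($J{\left(C \right)} = C \left(-1\right) = - C$)
$X{\left(a \right)} = \frac{1}{2 + a}$
$\frac{L{\left(-1 \right)} + 66}{-78 + \left(1 + 4 J{\left(5 \right)}\right)} X{\left(-1 \right)} = \frac{\left(-2 + 66\right) \frac{1}{-78 + \left(1 + 4 \left(\left(-1\right) 5\right)\right)}}{2 - 1} = \frac{64 \frac{1}{-78 + \left(1 + 4 \left(-5\right)\right)}}{1} = \frac{64}{-78 + \left(1 - 20\right)} 1 = \frac{64}{-78 - 19} \cdot 1 = \frac{64}{-97} \cdot 1 = 64 \left(- \frac{1}{97}\right) 1 = \left(- \frac{64}{97}\right) 1 = - \frac{64}{97}$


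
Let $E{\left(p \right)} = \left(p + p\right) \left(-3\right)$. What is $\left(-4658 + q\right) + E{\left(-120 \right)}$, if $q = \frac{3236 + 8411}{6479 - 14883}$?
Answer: $- \frac{33106599}{8404} \approx -3939.4$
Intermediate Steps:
$E{\left(p \right)} = - 6 p$ ($E{\left(p \right)} = 2 p \left(-3\right) = - 6 p$)
$q = - \frac{11647}{8404}$ ($q = \frac{11647}{-8404} = 11647 \left(- \frac{1}{8404}\right) = - \frac{11647}{8404} \approx -1.3859$)
$\left(-4658 + q\right) + E{\left(-120 \right)} = \left(-4658 - \frac{11647}{8404}\right) - -720 = - \frac{39157479}{8404} + 720 = - \frac{33106599}{8404}$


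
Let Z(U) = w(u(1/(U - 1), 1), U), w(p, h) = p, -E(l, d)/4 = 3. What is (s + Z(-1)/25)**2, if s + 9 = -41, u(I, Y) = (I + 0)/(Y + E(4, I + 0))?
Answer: 756195001/302500 ≈ 2499.8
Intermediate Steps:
E(l, d) = -12 (E(l, d) = -4*3 = -12)
u(I, Y) = I/(-12 + Y) (u(I, Y) = (I + 0)/(Y - 12) = I/(-12 + Y))
Z(U) = -1/(11*(-1 + U)) (Z(U) = 1/((U - 1)*(-12 + 1)) = 1/((-1 + U)*(-11)) = -1/11/(-1 + U) = -1/(11*(-1 + U)))
s = -50 (s = -9 - 41 = -50)
(s + Z(-1)/25)**2 = (-50 - 1/(-11 + 11*(-1))/25)**2 = (-50 - 1/(-11 - 11)*(1/25))**2 = (-50 - 1/(-22)*(1/25))**2 = (-50 - 1*(-1/22)*(1/25))**2 = (-50 + (1/22)*(1/25))**2 = (-50 + 1/550)**2 = (-27499/550)**2 = 756195001/302500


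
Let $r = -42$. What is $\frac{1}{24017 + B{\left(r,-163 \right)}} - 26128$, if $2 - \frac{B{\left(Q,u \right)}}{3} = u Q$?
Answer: $- \frac{91056079}{3485} \approx -26128.0$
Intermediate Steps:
$B{\left(Q,u \right)} = 6 - 3 Q u$ ($B{\left(Q,u \right)} = 6 - 3 u Q = 6 - 3 Q u$)
$\frac{1}{24017 + B{\left(r,-163 \right)}} - 26128 = \frac{1}{24017 + \left(6 - \left(-126\right) \left(-163\right)\right)} - 26128 = \frac{1}{24017 + \left(6 - 20538\right)} - 26128 = \frac{1}{24017 - 20532} - 26128 = \frac{1}{3485} - 26128 = - \frac{91056079}{3485}$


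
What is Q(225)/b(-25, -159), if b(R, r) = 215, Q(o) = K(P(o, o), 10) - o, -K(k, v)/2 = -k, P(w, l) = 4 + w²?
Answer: 101033/215 ≈ 469.92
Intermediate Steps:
K(k, v) = 2*k (K(k, v) = -(-2)*k = 2*k)
Q(o) = 8 - o + 2*o² (Q(o) = 2*(4 + o²) - o = (8 + 2*o²) - o = 8 - o + 2*o²)
Q(225)/b(-25, -159) = (8 - 1*225 + 2*225²)/215 = (8 - 225 + 2*50625)*(1/215) = (8 - 225 + 101250)*(1/215) = 101033*(1/215) = 101033/215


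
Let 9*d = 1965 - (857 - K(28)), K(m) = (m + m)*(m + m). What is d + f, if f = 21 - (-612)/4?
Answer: 5810/9 ≈ 645.56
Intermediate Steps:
K(m) = 4*m² (K(m) = (2*m)*(2*m) = 4*m²)
f = 174 (f = 21 - (-612)/4 = 21 - 34*(-9/2) = 21 + 153 = 174)
d = 4244/9 (d = (1965 - (857 - 4*28²))/9 = (1965 - (857 - 4*784))/9 = (1965 - (857 - 1*3136))/9 = (1965 - (857 - 3136))/9 = (1965 - 1*(-2279))/9 = (1965 + 2279)/9 = (⅑)*4244 = 4244/9 ≈ 471.56)
d + f = 4244/9 + 174 = 5810/9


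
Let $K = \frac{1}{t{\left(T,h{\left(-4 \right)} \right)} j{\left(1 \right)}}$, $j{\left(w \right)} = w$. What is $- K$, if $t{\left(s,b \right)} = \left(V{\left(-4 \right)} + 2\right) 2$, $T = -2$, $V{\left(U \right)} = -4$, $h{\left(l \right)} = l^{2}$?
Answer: $\frac{1}{4} \approx 0.25$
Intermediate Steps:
$t{\left(s,b \right)} = -4$ ($t{\left(s,b \right)} = \left(-4 + 2\right) 2 = \left(-2\right) 2 = -4$)
$K = - \frac{1}{4}$ ($K = \frac{1}{\left(-4\right) 1} = \frac{1}{-4} = - \frac{1}{4} \approx -0.25$)
$- K = \left(-1\right) \left(- \frac{1}{4}\right) = \frac{1}{4}$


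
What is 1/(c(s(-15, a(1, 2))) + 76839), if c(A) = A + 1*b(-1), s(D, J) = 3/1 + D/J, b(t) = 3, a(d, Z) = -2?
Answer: 2/153705 ≈ 1.3012e-5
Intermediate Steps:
s(D, J) = 3 + D/J (s(D, J) = 3*1 + D/J = 3 + D/J)
c(A) = 3 + A (c(A) = A + 1*3 = A + 3 = 3 + A)
1/(c(s(-15, a(1, 2))) + 76839) = 1/((3 + (3 - 15/(-2))) + 76839) = 1/((3 + (3 - 15*(-½))) + 76839) = 1/((3 + (3 + 15/2)) + 76839) = 1/((3 + 21/2) + 76839) = 1/(27/2 + 76839) = 1/(153705/2) = 2/153705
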